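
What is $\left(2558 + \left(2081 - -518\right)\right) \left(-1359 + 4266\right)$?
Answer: $14991399$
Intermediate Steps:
$\left(2558 + \left(2081 - -518\right)\right) \left(-1359 + 4266\right) = \left(2558 + \left(2081 + 518\right)\right) 2907 = \left(2558 + 2599\right) 2907 = 5157 \cdot 2907 = 14991399$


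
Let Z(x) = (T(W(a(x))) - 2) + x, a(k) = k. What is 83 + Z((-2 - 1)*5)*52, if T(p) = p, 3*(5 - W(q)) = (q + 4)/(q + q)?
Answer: -24631/45 ≈ -547.36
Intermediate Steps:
W(q) = 5 - (4 + q)/(6*q) (W(q) = 5 - (q + 4)/(3*(q + q)) = 5 - (4 + q)/(3*(2*q)) = 5 - (4 + q)*1/(2*q)/3 = 5 - (4 + q)/(6*q))
Z(x) = -2 + x + (-4 + 29*x)/(6*x) (Z(x) = ((-4 + 29*x)/(6*x) - 2) + x = (-2 + (-4 + 29*x)/(6*x)) + x = -2 + x + (-4 + 29*x)/(6*x))
83 + Z((-2 - 1)*5)*52 = 83 + (17/6 + (-2 - 1)*5 - 2*1/(5*(-2 - 1))/3)*52 = 83 + (17/6 - 3*5 - 2/(3*((-3*5))))*52 = 83 + (17/6 - 15 - 2/3/(-15))*52 = 83 + (17/6 - 15 - 2/3*(-1/15))*52 = 83 + (17/6 - 15 + 2/45)*52 = 83 - 1091/90*52 = 83 - 28366/45 = -24631/45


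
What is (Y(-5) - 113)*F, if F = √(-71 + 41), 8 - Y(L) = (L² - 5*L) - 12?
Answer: -143*I*√30 ≈ -783.24*I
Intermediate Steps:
Y(L) = 20 - L² + 5*L (Y(L) = 8 - ((L² - 5*L) - 12) = 8 - (-12 + L² - 5*L) = 8 + (12 - L² + 5*L) = 20 - L² + 5*L)
F = I*√30 (F = √(-30) = I*√30 ≈ 5.4772*I)
(Y(-5) - 113)*F = ((20 - 1*(-5)² + 5*(-5)) - 113)*(I*√30) = ((20 - 1*25 - 25) - 113)*(I*√30) = ((20 - 25 - 25) - 113)*(I*√30) = (-30 - 113)*(I*√30) = -143*I*√30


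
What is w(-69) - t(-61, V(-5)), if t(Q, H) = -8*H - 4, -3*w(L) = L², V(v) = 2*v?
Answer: -1663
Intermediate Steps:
w(L) = -L²/3
t(Q, H) = -4 - 8*H
w(-69) - t(-61, V(-5)) = -⅓*(-69)² - (-4 - 16*(-5)) = -⅓*4761 - (-4 - 8*(-10)) = -1587 - (-4 + 80) = -1587 - 1*76 = -1587 - 76 = -1663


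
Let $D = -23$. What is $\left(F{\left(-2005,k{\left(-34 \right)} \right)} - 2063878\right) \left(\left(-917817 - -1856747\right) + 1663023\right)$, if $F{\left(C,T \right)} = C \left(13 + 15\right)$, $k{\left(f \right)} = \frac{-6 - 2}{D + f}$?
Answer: $-5516187195154$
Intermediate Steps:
$k{\left(f \right)} = - \frac{8}{-23 + f}$ ($k{\left(f \right)} = \frac{-6 - 2}{-23 + f} = - \frac{8}{-23 + f}$)
$F{\left(C,T \right)} = 28 C$ ($F{\left(C,T \right)} = C 28 = 28 C$)
$\left(F{\left(-2005,k{\left(-34 \right)} \right)} - 2063878\right) \left(\left(-917817 - -1856747\right) + 1663023\right) = \left(28 \left(-2005\right) - 2063878\right) \left(\left(-917817 - -1856747\right) + 1663023\right) = \left(-56140 - 2063878\right) \left(\left(-917817 + 1856747\right) + 1663023\right) = - 2120018 \left(938930 + 1663023\right) = \left(-2120018\right) 2601953 = -5516187195154$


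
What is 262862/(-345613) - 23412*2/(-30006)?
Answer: 1382590990/1728410613 ≈ 0.79992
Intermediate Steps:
262862/(-345613) - 23412*2/(-30006) = 262862*(-1/345613) - 46824*(-1/30006) = -262862/345613 + 7804/5001 = 1382590990/1728410613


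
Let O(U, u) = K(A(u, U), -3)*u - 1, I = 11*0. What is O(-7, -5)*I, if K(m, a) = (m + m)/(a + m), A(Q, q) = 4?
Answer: 0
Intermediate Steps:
K(m, a) = 2*m/(a + m) (K(m, a) = (2*m)/(a + m) = 2*m/(a + m))
I = 0
O(U, u) = -1 + 8*u (O(U, u) = (2*4/(-3 + 4))*u - 1 = (2*4/1)*u - 1 = (2*4*1)*u - 1 = 8*u - 1 = -1 + 8*u)
O(-7, -5)*I = (-1 + 8*(-5))*0 = (-1 - 40)*0 = -41*0 = 0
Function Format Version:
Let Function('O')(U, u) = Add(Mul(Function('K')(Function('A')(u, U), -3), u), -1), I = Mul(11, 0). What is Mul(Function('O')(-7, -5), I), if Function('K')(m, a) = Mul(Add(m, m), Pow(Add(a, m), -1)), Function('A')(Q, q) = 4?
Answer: 0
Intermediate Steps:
Function('K')(m, a) = Mul(2, m, Pow(Add(a, m), -1)) (Function('K')(m, a) = Mul(Mul(2, m), Pow(Add(a, m), -1)) = Mul(2, m, Pow(Add(a, m), -1)))
I = 0
Function('O')(U, u) = Add(-1, Mul(8, u)) (Function('O')(U, u) = Add(Mul(Mul(2, 4, Pow(Add(-3, 4), -1)), u), -1) = Add(Mul(Mul(2, 4, Pow(1, -1)), u), -1) = Add(Mul(Mul(2, 4, 1), u), -1) = Add(Mul(8, u), -1) = Add(-1, Mul(8, u)))
Mul(Function('O')(-7, -5), I) = Mul(Add(-1, Mul(8, -5)), 0) = Mul(Add(-1, -40), 0) = Mul(-41, 0) = 0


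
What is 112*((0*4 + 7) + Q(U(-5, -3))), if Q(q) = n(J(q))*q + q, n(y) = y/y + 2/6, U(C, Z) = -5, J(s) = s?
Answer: -1568/3 ≈ -522.67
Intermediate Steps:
n(y) = 4/3 (n(y) = 1 + 2*(1/6) = 1 + 1/3 = 4/3)
Q(q) = 7*q/3 (Q(q) = 4*q/3 + q = 7*q/3)
112*((0*4 + 7) + Q(U(-5, -3))) = 112*((0*4 + 7) + (7/3)*(-5)) = 112*((0 + 7) - 35/3) = 112*(7 - 35/3) = 112*(-14/3) = -1568/3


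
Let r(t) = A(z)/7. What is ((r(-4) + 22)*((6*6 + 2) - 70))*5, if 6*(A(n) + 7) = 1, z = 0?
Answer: -70640/21 ≈ -3363.8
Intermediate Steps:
A(n) = -41/6 (A(n) = -7 + (⅙)*1 = -7 + ⅙ = -41/6)
r(t) = -41/42 (r(t) = -41/6/7 = -41/6*⅐ = -41/42)
((r(-4) + 22)*((6*6 + 2) - 70))*5 = ((-41/42 + 22)*((6*6 + 2) - 70))*5 = (883*((36 + 2) - 70)/42)*5 = (883*(38 - 70)/42)*5 = ((883/42)*(-32))*5 = -14128/21*5 = -70640/21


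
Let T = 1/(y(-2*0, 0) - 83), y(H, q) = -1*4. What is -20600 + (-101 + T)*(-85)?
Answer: -1045220/87 ≈ -12014.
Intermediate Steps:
y(H, q) = -4
T = -1/87 (T = 1/(-4 - 83) = 1/(-87) = -1/87 ≈ -0.011494)
-20600 + (-101 + T)*(-85) = -20600 + (-101 - 1/87)*(-85) = -20600 - 8788/87*(-85) = -20600 + 746980/87 = -1045220/87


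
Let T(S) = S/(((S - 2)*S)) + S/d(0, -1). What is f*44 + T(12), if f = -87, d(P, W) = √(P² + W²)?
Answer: -38159/10 ≈ -3815.9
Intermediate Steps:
T(S) = S + 1/(-2 + S) (T(S) = S/(((S - 2)*S)) + S/(√(0² + (-1)²)) = S/(((-2 + S)*S)) + S/(√(0 + 1)) = S/((S*(-2 + S))) + S/(√1) = S*(1/(S*(-2 + S))) + S/1 = 1/(-2 + S) + S*1 = 1/(-2 + S) + S = S + 1/(-2 + S))
f*44 + T(12) = -87*44 + (1 + 12² - 2*12)/(-2 + 12) = -3828 + (1 + 144 - 24)/10 = -3828 + (⅒)*121 = -3828 + 121/10 = -38159/10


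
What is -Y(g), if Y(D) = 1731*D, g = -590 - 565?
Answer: 1999305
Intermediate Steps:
g = -1155
-Y(g) = -1731*(-1155) = -1*(-1999305) = 1999305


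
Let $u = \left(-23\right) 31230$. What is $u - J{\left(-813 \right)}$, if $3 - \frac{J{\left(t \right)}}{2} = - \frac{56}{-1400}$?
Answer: $- \frac{17957398}{25} \approx -7.183 \cdot 10^{5}$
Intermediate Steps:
$u = -718290$
$J{\left(t \right)} = \frac{148}{25}$ ($J{\left(t \right)} = 6 - 2 \left(- \frac{56}{-1400}\right) = 6 - 2 \left(\left(-56\right) \left(- \frac{1}{1400}\right)\right) = 6 - \frac{2}{25} = \frac{148}{25}$)
$u - J{\left(-813 \right)} = -718290 - \frac{148}{25} = - \frac{17957398}{25}$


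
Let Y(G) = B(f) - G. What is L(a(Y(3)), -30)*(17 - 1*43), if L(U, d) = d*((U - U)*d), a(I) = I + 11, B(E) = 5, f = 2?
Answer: 0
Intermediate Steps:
Y(G) = 5 - G
a(I) = 11 + I
L(U, d) = 0 (L(U, d) = d*(0*d) = d*0 = 0)
L(a(Y(3)), -30)*(17 - 1*43) = 0*(17 - 1*43) = 0*(17 - 43) = 0*(-26) = 0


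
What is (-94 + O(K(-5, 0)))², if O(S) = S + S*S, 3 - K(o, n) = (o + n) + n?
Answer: 484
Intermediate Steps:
K(o, n) = 3 - o - 2*n (K(o, n) = 3 - ((o + n) + n) = 3 - ((n + o) + n) = 3 - (o + 2*n) = 3 + (-o - 2*n) = 3 - o - 2*n)
O(S) = S + S²
(-94 + O(K(-5, 0)))² = (-94 + (3 - 1*(-5) - 2*0)*(1 + (3 - 1*(-5) - 2*0)))² = (-94 + (3 + 5 + 0)*(1 + (3 + 5 + 0)))² = (-94 + 8*(1 + 8))² = (-94 + 8*9)² = (-94 + 72)² = (-22)² = 484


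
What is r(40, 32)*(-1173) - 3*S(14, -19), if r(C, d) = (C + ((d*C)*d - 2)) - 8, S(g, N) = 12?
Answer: -48081306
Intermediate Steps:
r(C, d) = -10 + C + C*d² (r(C, d) = (C + ((C*d)*d - 2)) - 8 = (C + (C*d² - 2)) - 8 = (C + (-2 + C*d²)) - 8 = (-2 + C + C*d²) - 8 = -10 + C + C*d²)
r(40, 32)*(-1173) - 3*S(14, -19) = (-10 + 40 + 40*32²)*(-1173) - 3*12 = (-10 + 40 + 40*1024)*(-1173) - 36 = (-10 + 40 + 40960)*(-1173) - 36 = 40990*(-1173) - 36 = -48081270 - 36 = -48081306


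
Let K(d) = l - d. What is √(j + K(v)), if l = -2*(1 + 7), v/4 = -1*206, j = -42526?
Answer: I*√41718 ≈ 204.25*I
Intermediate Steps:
v = -824 (v = 4*(-1*206) = 4*(-206) = -824)
l = -16 (l = -2*8 = -16)
K(d) = -16 - d
√(j + K(v)) = √(-42526 + (-16 - 1*(-824))) = √(-42526 + (-16 + 824)) = √(-42526 + 808) = √(-41718) = I*√41718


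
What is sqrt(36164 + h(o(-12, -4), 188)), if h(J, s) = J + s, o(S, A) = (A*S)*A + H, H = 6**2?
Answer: 2*sqrt(9049) ≈ 190.25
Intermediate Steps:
H = 36
o(S, A) = 36 + S*A**2 (o(S, A) = (A*S)*A + 36 = S*A**2 + 36 = 36 + S*A**2)
sqrt(36164 + h(o(-12, -4), 188)) = sqrt(36164 + ((36 - 12*(-4)**2) + 188)) = sqrt(36164 + ((36 - 12*16) + 188)) = sqrt(36164 + ((36 - 192) + 188)) = sqrt(36164 + (-156 + 188)) = sqrt(36164 + 32) = sqrt(36196) = 2*sqrt(9049)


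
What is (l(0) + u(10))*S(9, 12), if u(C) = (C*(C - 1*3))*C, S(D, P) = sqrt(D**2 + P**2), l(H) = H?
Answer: 10500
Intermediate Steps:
u(C) = C**2*(-3 + C) (u(C) = (C*(C - 3))*C = (C*(-3 + C))*C = C**2*(-3 + C))
(l(0) + u(10))*S(9, 12) = (0 + 10**2*(-3 + 10))*sqrt(9**2 + 12**2) = (0 + 100*7)*sqrt(81 + 144) = (0 + 700)*sqrt(225) = 700*15 = 10500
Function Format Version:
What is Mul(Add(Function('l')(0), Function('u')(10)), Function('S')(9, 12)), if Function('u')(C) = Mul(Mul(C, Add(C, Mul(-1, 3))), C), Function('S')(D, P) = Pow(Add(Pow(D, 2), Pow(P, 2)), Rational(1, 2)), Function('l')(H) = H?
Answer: 10500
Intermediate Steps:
Function('u')(C) = Mul(Pow(C, 2), Add(-3, C)) (Function('u')(C) = Mul(Mul(C, Add(C, -3)), C) = Mul(Mul(C, Add(-3, C)), C) = Mul(Pow(C, 2), Add(-3, C)))
Mul(Add(Function('l')(0), Function('u')(10)), Function('S')(9, 12)) = Mul(Add(0, Mul(Pow(10, 2), Add(-3, 10))), Pow(Add(Pow(9, 2), Pow(12, 2)), Rational(1, 2))) = Mul(Add(0, Mul(100, 7)), Pow(Add(81, 144), Rational(1, 2))) = Mul(Add(0, 700), Pow(225, Rational(1, 2))) = Mul(700, 15) = 10500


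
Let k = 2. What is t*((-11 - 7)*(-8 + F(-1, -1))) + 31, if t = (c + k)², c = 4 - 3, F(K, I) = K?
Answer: 1489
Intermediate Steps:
c = 1
t = 9 (t = (1 + 2)² = 3² = 9)
t*((-11 - 7)*(-8 + F(-1, -1))) + 31 = 9*((-11 - 7)*(-8 - 1)) + 31 = 9*(-18*(-9)) + 31 = 9*162 + 31 = 1458 + 31 = 1489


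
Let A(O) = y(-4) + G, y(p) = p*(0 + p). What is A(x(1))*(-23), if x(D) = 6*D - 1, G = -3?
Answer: -299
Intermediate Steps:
x(D) = -1 + 6*D
y(p) = p² (y(p) = p*p = p²)
A(O) = 13 (A(O) = (-4)² - 3 = 16 - 3 = 13)
A(x(1))*(-23) = 13*(-23) = -299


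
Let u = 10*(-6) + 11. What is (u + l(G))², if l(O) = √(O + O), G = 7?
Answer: (49 - √14)² ≈ 2048.3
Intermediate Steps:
l(O) = √2*√O (l(O) = √(2*O) = √2*√O)
u = -49 (u = -60 + 11 = -49)
(u + l(G))² = (-49 + √2*√7)² = (-49 + √14)²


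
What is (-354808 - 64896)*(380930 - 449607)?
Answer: 28824011608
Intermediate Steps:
(-354808 - 64896)*(380930 - 449607) = -419704*(-68677) = 28824011608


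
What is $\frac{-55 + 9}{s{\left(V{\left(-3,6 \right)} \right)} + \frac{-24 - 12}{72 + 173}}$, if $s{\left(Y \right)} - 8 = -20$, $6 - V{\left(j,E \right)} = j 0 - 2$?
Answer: $\frac{5635}{1488} \approx 3.787$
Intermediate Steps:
$V{\left(j,E \right)} = 8$ ($V{\left(j,E \right)} = 6 - \left(j 0 - 2\right) = 6 - \left(0 - 2\right) = 6 - -2 = 6 + 2 = 8$)
$s{\left(Y \right)} = -12$ ($s{\left(Y \right)} = 8 - 20 = -12$)
$\frac{-55 + 9}{s{\left(V{\left(-3,6 \right)} \right)} + \frac{-24 - 12}{72 + 173}} = \frac{-55 + 9}{-12 + \frac{-24 - 12}{72 + 173}} = - \frac{46}{-12 - \frac{36}{245}} = - \frac{46}{- \frac{2976}{245}} = \left(-46\right) \left(- \frac{245}{2976}\right) = \frac{5635}{1488}$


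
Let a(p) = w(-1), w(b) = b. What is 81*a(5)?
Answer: -81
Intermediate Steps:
a(p) = -1
81*a(5) = 81*(-1) = -81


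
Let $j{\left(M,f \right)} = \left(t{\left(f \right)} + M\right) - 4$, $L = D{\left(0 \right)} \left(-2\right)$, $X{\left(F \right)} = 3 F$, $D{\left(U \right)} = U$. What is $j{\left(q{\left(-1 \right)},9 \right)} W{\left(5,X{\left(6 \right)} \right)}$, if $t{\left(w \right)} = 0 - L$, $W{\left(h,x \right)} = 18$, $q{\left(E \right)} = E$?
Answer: $-90$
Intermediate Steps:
$L = 0$ ($L = 0 \left(-2\right) = 0$)
$t{\left(w \right)} = 0$ ($t{\left(w \right)} = 0 - 0 = 0 + 0 = 0$)
$j{\left(M,f \right)} = -4 + M$ ($j{\left(M,f \right)} = \left(0 + M\right) - 4 = M - 4 = -4 + M$)
$j{\left(q{\left(-1 \right)},9 \right)} W{\left(5,X{\left(6 \right)} \right)} = \left(-4 - 1\right) 18 = \left(-5\right) 18 = -90$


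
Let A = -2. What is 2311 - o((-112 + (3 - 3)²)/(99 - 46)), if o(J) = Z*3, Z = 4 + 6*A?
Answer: 2335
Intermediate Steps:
Z = -8 (Z = 4 + 6*(-2) = 4 - 12 = -8)
o(J) = -24 (o(J) = -8*3 = -24)
2311 - o((-112 + (3 - 3)²)/(99 - 46)) = 2311 - 1*(-24) = 2311 + 24 = 2335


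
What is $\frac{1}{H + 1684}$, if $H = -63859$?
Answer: $- \frac{1}{62175} \approx -1.6084 \cdot 10^{-5}$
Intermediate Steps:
$\frac{1}{H + 1684} = \frac{1}{-63859 + 1684} = \frac{1}{-62175} = - \frac{1}{62175}$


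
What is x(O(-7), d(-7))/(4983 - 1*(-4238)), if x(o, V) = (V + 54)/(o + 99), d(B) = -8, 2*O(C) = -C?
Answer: 92/1890305 ≈ 4.8669e-5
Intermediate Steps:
O(C) = -C/2 (O(C) = (-C)/2 = -C/2)
x(o, V) = (54 + V)/(99 + o)
x(O(-7), d(-7))/(4983 - 1*(-4238)) = ((54 - 8)/(99 - ½*(-7)))/(4983 - 1*(-4238)) = (46/(99 + 7/2))/(4983 + 4238) = (46/(205/2))/9221 = ((2/205)*46)*(1/9221) = (92/205)*(1/9221) = 92/1890305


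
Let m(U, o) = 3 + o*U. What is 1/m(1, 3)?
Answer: ⅙ ≈ 0.16667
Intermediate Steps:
m(U, o) = 3 + U*o
1/m(1, 3) = 1/(3 + 1*3) = 1/(3 + 3) = 1/6 = ⅙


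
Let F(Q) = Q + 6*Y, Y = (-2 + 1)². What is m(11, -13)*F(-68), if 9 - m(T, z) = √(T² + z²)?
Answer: -558 + 62*√290 ≈ 497.82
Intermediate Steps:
Y = 1 (Y = (-1)² = 1)
F(Q) = 6 + Q (F(Q) = Q + 6*1 = Q + 6 = 6 + Q)
m(T, z) = 9 - √(T² + z²)
m(11, -13)*F(-68) = (9 - √(11² + (-13)²))*(6 - 68) = (9 - √(121 + 169))*(-62) = (9 - √290)*(-62) = -558 + 62*√290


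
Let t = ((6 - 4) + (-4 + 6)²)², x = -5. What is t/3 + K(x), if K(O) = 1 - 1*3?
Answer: 10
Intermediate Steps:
K(O) = -2 (K(O) = 1 - 3 = -2)
t = 36 (t = (2 + 2²)² = (2 + 4)² = 6² = 36)
t/3 + K(x) = 36/3 - 2 = 36*(⅓) - 2 = 12 - 2 = 10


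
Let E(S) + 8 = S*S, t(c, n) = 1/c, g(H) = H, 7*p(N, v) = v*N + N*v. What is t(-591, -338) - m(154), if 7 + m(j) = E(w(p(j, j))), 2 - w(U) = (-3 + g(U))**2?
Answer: -1243688863337050975/591 ≈ -2.1044e+15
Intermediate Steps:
p(N, v) = 2*N*v/7 (p(N, v) = (v*N + N*v)/7 = (N*v + N*v)/7 = (2*N*v)/7 = 2*N*v/7)
w(U) = 2 - (-3 + U)**2
E(S) = -8 + S**2 (E(S) = -8 + S*S = -8 + S**2)
m(j) = -15 + (2 - (-3 + 2*j**2/7)**2)**2 (m(j) = -7 + (-8 + (2 - (-3 + 2*j*j/7)**2)**2) = -7 + (-8 + (2 - (-3 + 2*j**2/7)**2)**2) = -15 + (2 - (-3 + 2*j**2/7)**2)**2)
t(-591, -338) - m(154) = 1/(-591) - (-15 + (-98 + (-21 + 2*154**2)**2)**2/2401) = -1/591 - (-15 + (-98 + (-21 + 2*23716)**2)**2/2401) = -1/591 - (-15 + (-98 + (-21 + 47432)**2)**2/2401) = -1/591 - (-15 + (-98 + 47411**2)**2/2401) = -1/591 - (-15 + (-98 + 2247802921)**2/2401) = -1/591 - (-15 + (1/2401)*2247802823**2) = -1/591 - (-15 + (1/2401)*5052617531086769329) = -1/591 - (-15 + 2104380479419729) = -1/591 - 1*2104380479419714 = -1/591 - 2104380479419714 = -1243688863337050975/591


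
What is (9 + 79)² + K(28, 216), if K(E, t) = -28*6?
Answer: 7576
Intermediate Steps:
K(E, t) = -168
(9 + 79)² + K(28, 216) = (9 + 79)² - 168 = 88² - 168 = 7744 - 168 = 7576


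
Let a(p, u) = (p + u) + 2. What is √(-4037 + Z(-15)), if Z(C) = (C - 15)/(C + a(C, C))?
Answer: I*√7463123/43 ≈ 63.532*I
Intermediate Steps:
a(p, u) = 2 + p + u
Z(C) = (-15 + C)/(2 + 3*C) (Z(C) = (C - 15)/(C + (2 + C + C)) = (-15 + C)/(C + (2 + 2*C)) = (-15 + C)/(2 + 3*C))
√(-4037 + Z(-15)) = √(-4037 + (-15 - 15)/(2 + 3*(-15))) = √(-4037 - 30/(2 - 45)) = √(-4037 - 30/(-43)) = √(-4037 - 1/43*(-30)) = √(-4037 + 30/43) = √(-173561/43) = I*√7463123/43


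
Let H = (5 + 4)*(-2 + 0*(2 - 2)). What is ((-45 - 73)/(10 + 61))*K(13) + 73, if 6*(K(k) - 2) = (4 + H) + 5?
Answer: 5124/71 ≈ 72.169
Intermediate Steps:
H = -18 (H = 9*(-2 + 0*0) = 9*(-2 + 0) = 9*(-2) = -18)
K(k) = 1/2 (K(k) = 2 + ((4 - 18) + 5)/6 = 2 + (-14 + 5)/6 = 2 + (1/6)*(-9) = 2 - 3/2 = 1/2)
((-45 - 73)/(10 + 61))*K(13) + 73 = ((-45 - 73)/(10 + 61))*(1/2) + 73 = -118/71*(1/2) + 73 = -118*1/71*(1/2) + 73 = -118/71*1/2 + 73 = -59/71 + 73 = 5124/71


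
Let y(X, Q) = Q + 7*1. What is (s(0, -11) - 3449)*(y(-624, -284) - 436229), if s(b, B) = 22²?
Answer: 1294240290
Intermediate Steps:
s(b, B) = 484
y(X, Q) = 7 + Q (y(X, Q) = Q + 7 = 7 + Q)
(s(0, -11) - 3449)*(y(-624, -284) - 436229) = (484 - 3449)*((7 - 284) - 436229) = -2965*(-277 - 436229) = -2965*(-436506) = 1294240290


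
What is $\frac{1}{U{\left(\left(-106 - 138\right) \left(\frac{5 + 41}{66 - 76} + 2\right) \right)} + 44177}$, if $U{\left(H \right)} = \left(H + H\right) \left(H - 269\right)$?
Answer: $\frac{25}{12694913} \approx 1.9693 \cdot 10^{-6}$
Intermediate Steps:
$U{\left(H \right)} = 2 H \left(-269 + H\right)$
$\frac{1}{U{\left(\left(-106 - 138\right) \left(\frac{5 + 41}{66 - 76} + 2\right) \right)} + 44177} = \frac{1}{2 \left(-106 - 138\right) \left(\frac{5 + 41}{66 - 76} + 2\right) \left(-269 + \left(-106 - 138\right) \left(\frac{5 + 41}{66 - 76} + 2\right)\right) + 44177} = \frac{1}{2 \left(- 244 \left(\frac{46}{-10} + 2\right)\right) \left(-269 - 244 \left(\frac{46}{-10} + 2\right)\right) + 44177} = \frac{1}{2 \left(- 244 \left(46 \left(- \frac{1}{10}\right) + 2\right)\right) \left(-269 - 244 \left(46 \left(- \frac{1}{10}\right) + 2\right)\right) + 44177} = \frac{1}{2 \left(- 244 \left(- \frac{23}{5} + 2\right)\right) \left(-269 - 244 \left(- \frac{23}{5} + 2\right)\right) + 44177} = \frac{1}{2 \left(\left(-244\right) \left(- \frac{13}{5}\right)\right) \left(-269 - - \frac{3172}{5}\right) + 44177} = \frac{1}{2 \cdot \frac{3172}{5} \left(-269 + \frac{3172}{5}\right) + 44177} = \frac{1}{2 \cdot \frac{3172}{5} \cdot \frac{1827}{5} + 44177} = \frac{1}{\frac{11590488}{25} + 44177} = \frac{1}{\frac{12694913}{25}} = \frac{25}{12694913}$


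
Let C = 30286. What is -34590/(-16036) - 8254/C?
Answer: 12042521/6390346 ≈ 1.8845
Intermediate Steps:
-34590/(-16036) - 8254/C = -34590/(-16036) - 8254/30286 = -34590*(-1/16036) - 8254*1/30286 = 17295/8018 - 4127/15143 = 12042521/6390346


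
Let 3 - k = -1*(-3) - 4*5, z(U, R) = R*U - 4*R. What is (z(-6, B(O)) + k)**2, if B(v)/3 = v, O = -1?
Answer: 2500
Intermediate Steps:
B(v) = 3*v
z(U, R) = -4*R + R*U
k = 20 (k = 3 - (-1*(-3) - 4*5) = 3 - (3 - 20) = 3 - 1*(-17) = 3 + 17 = 20)
(z(-6, B(O)) + k)**2 = ((3*(-1))*(-4 - 6) + 20)**2 = (-3*(-10) + 20)**2 = (30 + 20)**2 = 50**2 = 2500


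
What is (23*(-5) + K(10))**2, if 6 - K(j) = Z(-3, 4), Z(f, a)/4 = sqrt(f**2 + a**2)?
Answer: 16641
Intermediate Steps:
Z(f, a) = 4*sqrt(a**2 + f**2) (Z(f, a) = 4*sqrt(f**2 + a**2) = 4*sqrt(a**2 + f**2))
K(j) = -14 (K(j) = 6 - 4*sqrt(4**2 + (-3)**2) = 6 - 4*sqrt(16 + 9) = 6 - 4*sqrt(25) = 6 - 4*5 = 6 - 1*20 = 6 - 20 = -14)
(23*(-5) + K(10))**2 = (23*(-5) - 14)**2 = (-115 - 14)**2 = (-129)**2 = 16641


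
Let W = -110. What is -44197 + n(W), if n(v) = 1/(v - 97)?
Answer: -9148780/207 ≈ -44197.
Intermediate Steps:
n(v) = 1/(-97 + v)
-44197 + n(W) = -44197 + 1/(-97 - 110) = -44197 + 1/(-207) = -44197 - 1/207 = -9148780/207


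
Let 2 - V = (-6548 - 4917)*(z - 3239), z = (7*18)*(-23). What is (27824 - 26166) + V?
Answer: -70359045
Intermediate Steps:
z = -2898 (z = 126*(-23) = -2898)
V = -70360703 (V = 2 - (-6548 - 4917)*(-2898 - 3239) = 2 - (-11465)*(-6137) = 2 - 1*70360705 = 2 - 70360705 = -70360703)
(27824 - 26166) + V = (27824 - 26166) - 70360703 = 1658 - 70360703 = -70359045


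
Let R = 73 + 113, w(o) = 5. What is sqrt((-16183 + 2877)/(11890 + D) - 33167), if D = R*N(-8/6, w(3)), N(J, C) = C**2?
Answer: 3*I*sqrt(252049148290)/8270 ≈ 182.12*I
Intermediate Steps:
R = 186
D = 4650 (D = 186*5**2 = 186*25 = 4650)
sqrt((-16183 + 2877)/(11890 + D) - 33167) = sqrt((-16183 + 2877)/(11890 + 4650) - 33167) = sqrt(-13306/16540 - 33167) = sqrt(-13306*1/16540 - 33167) = sqrt(-6653/8270 - 33167) = sqrt(-274297743/8270) = 3*I*sqrt(252049148290)/8270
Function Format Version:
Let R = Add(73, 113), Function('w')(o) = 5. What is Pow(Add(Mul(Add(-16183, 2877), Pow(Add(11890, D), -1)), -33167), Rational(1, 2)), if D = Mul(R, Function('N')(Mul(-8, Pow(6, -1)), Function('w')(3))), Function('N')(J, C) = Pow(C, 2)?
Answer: Mul(Rational(3, 8270), I, Pow(252049148290, Rational(1, 2))) ≈ Mul(182.12, I)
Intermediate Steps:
R = 186
D = 4650 (D = Mul(186, Pow(5, 2)) = Mul(186, 25) = 4650)
Pow(Add(Mul(Add(-16183, 2877), Pow(Add(11890, D), -1)), -33167), Rational(1, 2)) = Pow(Add(Mul(Add(-16183, 2877), Pow(Add(11890, 4650), -1)), -33167), Rational(1, 2)) = Pow(Add(Mul(-13306, Pow(16540, -1)), -33167), Rational(1, 2)) = Pow(Add(Mul(-13306, Rational(1, 16540)), -33167), Rational(1, 2)) = Pow(Add(Rational(-6653, 8270), -33167), Rational(1, 2)) = Pow(Rational(-274297743, 8270), Rational(1, 2)) = Mul(Rational(3, 8270), I, Pow(252049148290, Rational(1, 2)))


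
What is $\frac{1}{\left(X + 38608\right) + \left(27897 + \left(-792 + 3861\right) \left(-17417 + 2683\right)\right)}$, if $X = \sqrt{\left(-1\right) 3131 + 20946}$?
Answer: $- \frac{45152141}{2038715836866066} - \frac{\sqrt{17815}}{2038715836866066} \approx -2.2147 \cdot 10^{-8}$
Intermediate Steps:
$X = \sqrt{17815}$ ($X = \sqrt{-3131 + 20946} = \sqrt{17815} \approx 133.47$)
$\frac{1}{\left(X + 38608\right) + \left(27897 + \left(-792 + 3861\right) \left(-17417 + 2683\right)\right)} = \frac{1}{\left(\sqrt{17815} + 38608\right) + \left(27897 + \left(-792 + 3861\right) \left(-17417 + 2683\right)\right)} = \frac{1}{\left(38608 + \sqrt{17815}\right) + \left(27897 + 3069 \left(-14734\right)\right)} = \frac{1}{\left(38608 + \sqrt{17815}\right) + \left(27897 - 45218646\right)} = \frac{1}{\left(38608 + \sqrt{17815}\right) - 45190749} = \frac{1}{-45152141 + \sqrt{17815}}$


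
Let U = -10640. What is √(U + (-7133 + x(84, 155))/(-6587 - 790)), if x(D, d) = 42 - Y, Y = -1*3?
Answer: 4*I*√36186117774/7377 ≈ 103.15*I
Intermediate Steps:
Y = -3
x(D, d) = 45 (x(D, d) = 42 - 1*(-3) = 42 + 3 = 45)
√(U + (-7133 + x(84, 155))/(-6587 - 790)) = √(-10640 + (-7133 + 45)/(-6587 - 790)) = √(-10640 - 7088/(-7377)) = √(-10640 - 7088*(-1/7377)) = √(-10640 + 7088/7377) = √(-78484192/7377) = 4*I*√36186117774/7377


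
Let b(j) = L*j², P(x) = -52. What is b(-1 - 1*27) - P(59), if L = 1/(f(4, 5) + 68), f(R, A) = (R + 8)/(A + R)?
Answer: 823/13 ≈ 63.308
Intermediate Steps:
f(R, A) = (8 + R)/(A + R)
L = 3/208 (L = 1/((8 + 4)/(5 + 4) + 68) = 1/(12/9 + 68) = 1/((⅑)*12 + 68) = 1/(4/3 + 68) = 1/(208/3) = 3/208 ≈ 0.014423)
b(j) = 3*j²/208
b(-1 - 1*27) - P(59) = 3*(-1 - 1*27)²/208 - 1*(-52) = 3*(-1 - 27)²/208 + 52 = (3/208)*(-28)² + 52 = (3/208)*784 + 52 = 147/13 + 52 = 823/13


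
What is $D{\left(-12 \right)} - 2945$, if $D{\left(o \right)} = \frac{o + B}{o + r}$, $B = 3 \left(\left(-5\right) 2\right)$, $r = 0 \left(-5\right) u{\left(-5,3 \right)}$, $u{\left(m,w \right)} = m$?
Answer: $- \frac{5883}{2} \approx -2941.5$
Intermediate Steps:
$r = 0$ ($r = 0 \left(-5\right) \left(-5\right) = 0 \left(-5\right) = 0$)
$B = -30$ ($B = 3 \left(-10\right) = -30$)
$D{\left(o \right)} = \frac{-30 + o}{o}$ ($D{\left(o \right)} = \frac{o - 30}{o + 0} = \frac{-30 + o}{o}$)
$D{\left(-12 \right)} - 2945 = \frac{-30 - 12}{-12} - 2945 = \left(- \frac{1}{12}\right) \left(-42\right) - 2945 = \frac{7}{2} - 2945 = - \frac{5883}{2}$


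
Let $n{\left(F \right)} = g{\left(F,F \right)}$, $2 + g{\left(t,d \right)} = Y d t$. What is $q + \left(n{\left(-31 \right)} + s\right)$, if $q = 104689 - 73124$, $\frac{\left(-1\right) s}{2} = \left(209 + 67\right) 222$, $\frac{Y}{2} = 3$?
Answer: $-85215$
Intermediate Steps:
$Y = 6$ ($Y = 2 \cdot 3 = 6$)
$g{\left(t,d \right)} = -2 + 6 d t$
$n{\left(F \right)} = -2 + 6 F^{2}$ ($n{\left(F \right)} = -2 + 6 F F = -2 + 6 F^{2}$)
$s = -122544$ ($s = - 2 \left(209 + 67\right) 222 = - 2 \cdot 276 \cdot 222 = \left(-2\right) 61272 = -122544$)
$q = 31565$ ($q = 104689 - 73124 = 31565$)
$q + \left(n{\left(-31 \right)} + s\right) = 31565 - \left(122546 - 5766\right) = 31565 + \left(\left(-2 + 6 \cdot 961\right) - 122544\right) = 31565 + \left(\left(-2 + 5766\right) - 122544\right) = 31565 + \left(5764 - 122544\right) = 31565 - 116780 = -85215$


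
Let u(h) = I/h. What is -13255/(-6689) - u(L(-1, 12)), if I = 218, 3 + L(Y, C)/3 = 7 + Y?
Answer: -1338907/60201 ≈ -22.241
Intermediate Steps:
L(Y, C) = 12 + 3*Y (L(Y, C) = -9 + 3*(7 + Y) = -9 + (21 + 3*Y) = 12 + 3*Y)
u(h) = 218/h
-13255/(-6689) - u(L(-1, 12)) = -13255/(-6689) - 218/(12 + 3*(-1)) = -13255*(-1/6689) - 218/(12 - 3) = 13255/6689 - 218/9 = -1338907/60201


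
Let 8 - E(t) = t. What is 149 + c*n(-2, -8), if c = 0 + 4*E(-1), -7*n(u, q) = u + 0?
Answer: 1115/7 ≈ 159.29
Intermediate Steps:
E(t) = 8 - t
n(u, q) = -u/7 (n(u, q) = -(u + 0)/7 = -u/7)
c = 36 (c = 0 + 4*(8 - 1*(-1)) = 0 + 4*(8 + 1) = 0 + 4*9 = 0 + 36 = 36)
149 + c*n(-2, -8) = 149 + 36*(-⅐*(-2)) = 149 + 36*(2/7) = 149 + 72/7 = 1115/7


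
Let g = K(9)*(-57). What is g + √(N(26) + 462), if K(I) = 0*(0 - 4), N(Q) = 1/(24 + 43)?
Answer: √2073985/67 ≈ 21.495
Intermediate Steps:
N(Q) = 1/67
K(I) = 0 (K(I) = 0*(-4) = 0)
g = 0 (g = 0*(-57) = 0)
g + √(N(26) + 462) = 0 + √(1/67 + 462) = 0 + √(30955/67) = 0 + √2073985/67 = √2073985/67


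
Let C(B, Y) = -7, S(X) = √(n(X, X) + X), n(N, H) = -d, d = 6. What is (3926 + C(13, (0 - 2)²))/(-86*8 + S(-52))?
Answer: -1348136/236701 - 3919*I*√58/473402 ≈ -5.6955 - 0.063046*I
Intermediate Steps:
n(N, H) = -6 (n(N, H) = -1*6 = -6)
S(X) = √(-6 + X)
(3926 + C(13, (0 - 2)²))/(-86*8 + S(-52)) = (3926 - 7)/(-86*8 + √(-6 - 52)) = 3919/(-688 + √(-58)) = 3919/(-688 + I*√58)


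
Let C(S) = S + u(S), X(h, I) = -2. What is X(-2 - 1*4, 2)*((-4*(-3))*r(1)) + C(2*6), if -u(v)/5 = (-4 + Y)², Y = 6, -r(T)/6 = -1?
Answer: -152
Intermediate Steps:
r(T) = 6 (r(T) = -6*(-1) = 6)
u(v) = -20 (u(v) = -5*(-4 + 6)² = -5*2² = -5*4 = -20)
C(S) = -20 + S (C(S) = S - 20 = -20 + S)
X(-2 - 1*4, 2)*((-4*(-3))*r(1)) + C(2*6) = -2*(-4*(-3))*6 + (-20 + 2*6) = -24*6 + (-20 + 12) = -2*72 - 8 = -144 - 8 = -152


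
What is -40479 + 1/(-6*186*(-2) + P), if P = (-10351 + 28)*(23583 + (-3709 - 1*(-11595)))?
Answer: -13149694430146/324852255 ≈ -40479.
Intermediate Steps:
P = -324854487 (P = -10323*(23583 + (-3709 + 11595)) = -10323*(23583 + 7886) = -10323*31469 = -324854487)
-40479 + 1/(-6*186*(-2) + P) = -40479 + 1/(-6*186*(-2) - 324854487) = -40479 + 1/(-1116*(-2) - 324854487) = -40479 + 1/(2232 - 324854487) = -40479 + 1/(-324852255) = -40479 - 1/324852255 = -13149694430146/324852255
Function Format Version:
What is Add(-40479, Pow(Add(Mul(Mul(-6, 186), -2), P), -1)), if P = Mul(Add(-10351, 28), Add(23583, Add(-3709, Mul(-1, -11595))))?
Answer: Rational(-13149694430146, 324852255) ≈ -40479.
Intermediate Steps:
P = -324854487 (P = Mul(-10323, Add(23583, Add(-3709, 11595))) = Mul(-10323, Add(23583, 7886)) = Mul(-10323, 31469) = -324854487)
Add(-40479, Pow(Add(Mul(Mul(-6, 186), -2), P), -1)) = Add(-40479, Pow(Add(Mul(Mul(-6, 186), -2), -324854487), -1)) = Add(-40479, Pow(Add(Mul(-1116, -2), -324854487), -1)) = Add(-40479, Pow(Add(2232, -324854487), -1)) = Add(-40479, Pow(-324852255, -1)) = Add(-40479, Rational(-1, 324852255)) = Rational(-13149694430146, 324852255)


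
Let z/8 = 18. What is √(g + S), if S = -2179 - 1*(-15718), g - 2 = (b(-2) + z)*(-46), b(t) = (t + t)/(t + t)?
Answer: √6871 ≈ 82.891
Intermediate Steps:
z = 144 (z = 8*18 = 144)
b(t) = 1 (b(t) = (2*t)/((2*t)) = (2*t)*(1/(2*t)) = 1)
g = -6668 (g = 2 + (1 + 144)*(-46) = 2 + 145*(-46) = 2 - 6670 = -6668)
S = 13539 (S = -2179 + 15718 = 13539)
√(g + S) = √(-6668 + 13539) = √6871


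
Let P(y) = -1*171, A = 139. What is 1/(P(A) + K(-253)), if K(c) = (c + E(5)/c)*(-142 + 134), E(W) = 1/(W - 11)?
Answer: 759/1406423 ≈ 0.00053967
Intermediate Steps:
P(y) = -171
E(W) = 1/(-11 + W)
K(c) = -8*c + 4/(3*c) (K(c) = (c + 1/((-11 + 5)*c))*(-142 + 134) = (c + 1/((-6)*c))*(-8) = (c - 1/(6*c))*(-8) = -8*c + 4/(3*c))
1/(P(A) + K(-253)) = 1/(-171 + (-8*(-253) + (4/3)/(-253))) = 1/(-171 + (2024 + (4/3)*(-1/253))) = 1/(-171 + (2024 - 4/759)) = 1/(-171 + 1536212/759) = 1/(1406423/759) = 759/1406423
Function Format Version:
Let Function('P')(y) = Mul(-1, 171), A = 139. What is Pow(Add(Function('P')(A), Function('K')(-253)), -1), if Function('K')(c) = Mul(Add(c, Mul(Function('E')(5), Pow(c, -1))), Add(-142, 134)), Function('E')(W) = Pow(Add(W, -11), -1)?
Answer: Rational(759, 1406423) ≈ 0.00053967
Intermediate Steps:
Function('P')(y) = -171
Function('E')(W) = Pow(Add(-11, W), -1)
Function('K')(c) = Add(Mul(-8, c), Mul(Rational(4, 3), Pow(c, -1))) (Function('K')(c) = Mul(Add(c, Mul(Pow(Add(-11, 5), -1), Pow(c, -1))), Add(-142, 134)) = Mul(Add(c, Mul(Pow(-6, -1), Pow(c, -1))), -8) = Mul(Add(c, Mul(Rational(-1, 6), Pow(c, -1))), -8) = Add(Mul(-8, c), Mul(Rational(4, 3), Pow(c, -1))))
Pow(Add(Function('P')(A), Function('K')(-253)), -1) = Pow(Add(-171, Add(Mul(-8, -253), Mul(Rational(4, 3), Pow(-253, -1)))), -1) = Pow(Add(-171, Add(2024, Mul(Rational(4, 3), Rational(-1, 253)))), -1) = Pow(Add(-171, Add(2024, Rational(-4, 759))), -1) = Pow(Add(-171, Rational(1536212, 759)), -1) = Pow(Rational(1406423, 759), -1) = Rational(759, 1406423)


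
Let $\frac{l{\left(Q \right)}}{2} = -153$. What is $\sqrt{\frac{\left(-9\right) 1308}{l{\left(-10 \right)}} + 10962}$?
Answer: $\frac{8 \sqrt{49674}}{17} \approx 104.88$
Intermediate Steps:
$l{\left(Q \right)} = -306$ ($l{\left(Q \right)} = 2 \left(-153\right) = -306$)
$\sqrt{\frac{\left(-9\right) 1308}{l{\left(-10 \right)}} + 10962} = \sqrt{\frac{\left(-9\right) 1308}{-306} + 10962} = \sqrt{\left(-11772\right) \left(- \frac{1}{306}\right) + 10962} = \sqrt{\frac{654}{17} + 10962} = \sqrt{\frac{187008}{17}} = \frac{8 \sqrt{49674}}{17}$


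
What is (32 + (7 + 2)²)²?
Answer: 12769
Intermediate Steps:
(32 + (7 + 2)²)² = (32 + 9²)² = (32 + 81)² = 113² = 12769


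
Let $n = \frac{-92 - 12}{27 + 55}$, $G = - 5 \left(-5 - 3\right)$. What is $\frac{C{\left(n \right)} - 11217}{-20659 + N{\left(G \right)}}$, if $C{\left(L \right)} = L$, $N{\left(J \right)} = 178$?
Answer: $\frac{459949}{839721} \approx 0.54774$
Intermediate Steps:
$G = 40$ ($G = \left(-5\right) \left(-8\right) = 40$)
$n = - \frac{52}{41}$ ($n = - \frac{104}{82} = \left(-104\right) \frac{1}{82} = - \frac{52}{41} \approx -1.2683$)
$\frac{C{\left(n \right)} - 11217}{-20659 + N{\left(G \right)}} = \frac{- \frac{52}{41} - 11217}{-20659 + 178} = - \frac{459949}{41 \left(-20481\right)} = \left(- \frac{459949}{41}\right) \left(- \frac{1}{20481}\right) = \frac{459949}{839721}$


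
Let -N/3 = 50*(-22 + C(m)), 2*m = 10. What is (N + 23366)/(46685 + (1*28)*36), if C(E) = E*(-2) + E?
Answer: 27416/47693 ≈ 0.57484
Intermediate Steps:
m = 5 (m = (½)*10 = 5)
C(E) = -E (C(E) = -2*E + E = -E)
N = 4050 (N = -150*(-22 - 1*5) = -150*(-22 - 5) = -150*(-27) = -3*(-1350) = 4050)
(N + 23366)/(46685 + (1*28)*36) = (4050 + 23366)/(46685 + (1*28)*36) = 27416/(46685 + 28*36) = 27416/(46685 + 1008) = 27416/47693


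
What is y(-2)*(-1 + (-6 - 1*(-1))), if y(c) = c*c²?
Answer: 48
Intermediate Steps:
y(c) = c³
y(-2)*(-1 + (-6 - 1*(-1))) = (-2)³*(-1 + (-6 - 1*(-1))) = -8*(-1 + (-6 + 1)) = -8*(-1 - 5) = -8*(-6) = 48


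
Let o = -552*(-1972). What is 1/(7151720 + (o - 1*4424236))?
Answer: 1/3816028 ≈ 2.6205e-7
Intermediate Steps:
o = 1088544
1/(7151720 + (o - 1*4424236)) = 1/(7151720 + (1088544 - 1*4424236)) = 1/(7151720 + (1088544 - 4424236)) = 1/(7151720 - 3335692) = 1/3816028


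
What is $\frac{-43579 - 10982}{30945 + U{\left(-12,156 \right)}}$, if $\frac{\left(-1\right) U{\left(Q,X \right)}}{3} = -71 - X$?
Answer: $- \frac{18187}{10542} \approx -1.7252$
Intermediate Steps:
$U{\left(Q,X \right)} = 213 + 3 X$ ($U{\left(Q,X \right)} = - 3 \left(-71 - X\right) = 213 + 3 X$)
$\frac{-43579 - 10982}{30945 + U{\left(-12,156 \right)}} = \frac{-43579 - 10982}{30945 + \left(213 + 3 \cdot 156\right)} = - \frac{54561}{30945 + \left(213 + 468\right)} = - \frac{54561}{30945 + 681} = - \frac{54561}{31626} = \left(-54561\right) \frac{1}{31626} = - \frac{18187}{10542}$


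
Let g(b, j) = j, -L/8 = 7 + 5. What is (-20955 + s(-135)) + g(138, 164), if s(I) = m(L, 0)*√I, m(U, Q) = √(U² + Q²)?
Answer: -20791 + 288*I*√15 ≈ -20791.0 + 1115.4*I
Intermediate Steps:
L = -96 (L = -8*(7 + 5) = -8*12 = -96)
m(U, Q) = √(Q² + U²)
s(I) = 96*√I (s(I) = √(0² + (-96)²)*√I = √(0 + 9216)*√I = √9216*√I = 96*√I)
(-20955 + s(-135)) + g(138, 164) = (-20955 + 96*√(-135)) + 164 = (-20955 + 96*(3*I*√15)) + 164 = (-20955 + 288*I*√15) + 164 = -20791 + 288*I*√15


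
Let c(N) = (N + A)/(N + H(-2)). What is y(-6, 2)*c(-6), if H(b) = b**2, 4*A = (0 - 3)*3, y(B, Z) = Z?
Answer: 33/4 ≈ 8.2500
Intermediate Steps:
A = -9/4 (A = ((0 - 3)*3)/4 = (-3*3)/4 = (1/4)*(-9) = -9/4 ≈ -2.2500)
c(N) = (-9/4 + N)/(4 + N) (c(N) = (N - 9/4)/(N + (-2)**2) = (-9/4 + N)/(N + 4) = (-9/4 + N)/(4 + N))
y(-6, 2)*c(-6) = 2*((-9/4 - 6)/(4 - 6)) = 2*(-33/4/(-2)) = 2*(-1/2*(-33/4)) = 2*(33/8) = 33/4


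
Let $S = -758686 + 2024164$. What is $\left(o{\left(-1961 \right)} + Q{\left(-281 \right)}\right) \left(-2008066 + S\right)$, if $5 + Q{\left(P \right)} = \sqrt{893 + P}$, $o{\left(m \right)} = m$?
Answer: $1459928008 - 4455528 \sqrt{17} \approx 1.4416 \cdot 10^{9}$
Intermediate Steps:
$Q{\left(P \right)} = -5 + \sqrt{893 + P}$
$S = 1265478$
$\left(o{\left(-1961 \right)} + Q{\left(-281 \right)}\right) \left(-2008066 + S\right) = \left(-1961 - \left(5 - \sqrt{893 - 281}\right)\right) \left(-2008066 + 1265478\right) = \left(-1961 - \left(5 - \sqrt{612}\right)\right) \left(-742588\right) = \left(-1961 - \left(5 - 6 \sqrt{17}\right)\right) \left(-742588\right) = \left(-1966 + 6 \sqrt{17}\right) \left(-742588\right) = 1459928008 - 4455528 \sqrt{17}$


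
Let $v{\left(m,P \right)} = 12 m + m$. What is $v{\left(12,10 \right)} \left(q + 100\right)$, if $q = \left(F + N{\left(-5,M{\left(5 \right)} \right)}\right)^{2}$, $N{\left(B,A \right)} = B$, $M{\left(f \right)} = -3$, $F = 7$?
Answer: $16224$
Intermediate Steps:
$q = 4$ ($q = \left(7 - 5\right)^{2} = 2^{2} = 4$)
$v{\left(m,P \right)} = 13 m$
$v{\left(12,10 \right)} \left(q + 100\right) = 13 \cdot 12 \left(4 + 100\right) = 156 \cdot 104 = 16224$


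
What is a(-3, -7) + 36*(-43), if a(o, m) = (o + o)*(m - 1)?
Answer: -1500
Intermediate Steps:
a(o, m) = 2*o*(-1 + m) (a(o, m) = (2*o)*(-1 + m) = 2*o*(-1 + m))
a(-3, -7) + 36*(-43) = 2*(-3)*(-1 - 7) + 36*(-43) = 2*(-3)*(-8) - 1548 = 48 - 1548 = -1500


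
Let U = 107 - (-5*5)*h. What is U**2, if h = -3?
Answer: 1024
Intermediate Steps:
U = 32 (U = 107 - (-5*5)*(-3) = 107 - (-25)*(-3) = 107 - 1*75 = 107 - 75 = 32)
U**2 = 32**2 = 1024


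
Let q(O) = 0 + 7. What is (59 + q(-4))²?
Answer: 4356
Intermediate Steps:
q(O) = 7
(59 + q(-4))² = (59 + 7)² = 66² = 4356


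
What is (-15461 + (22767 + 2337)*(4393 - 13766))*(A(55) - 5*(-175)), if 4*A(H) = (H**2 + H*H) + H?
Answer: -2260203005065/4 ≈ -5.6505e+11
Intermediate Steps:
A(H) = H**2/2 + H/4 (A(H) = ((H**2 + H*H) + H)/4 = ((H**2 + H**2) + H)/4 = (2*H**2 + H)/4 = (H + 2*H**2)/4 = H**2/2 + H/4)
(-15461 + (22767 + 2337)*(4393 - 13766))*(A(55) - 5*(-175)) = (-15461 + (22767 + 2337)*(4393 - 13766))*((1/4)*55*(1 + 2*55) - 5*(-175)) = (-15461 + 25104*(-9373))*((1/4)*55*(1 + 110) + 875) = (-15461 - 235299792)*((1/4)*55*111 + 875) = -235315253*(6105/4 + 875) = -235315253*9605/4 = -2260203005065/4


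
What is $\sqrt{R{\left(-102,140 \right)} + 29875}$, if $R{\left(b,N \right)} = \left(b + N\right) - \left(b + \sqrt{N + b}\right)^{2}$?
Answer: $\sqrt{19471 + 204 \sqrt{38}} \approx 143.97$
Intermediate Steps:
$R{\left(b,N \right)} = N + b - \left(b + \sqrt{N + b}\right)^{2}$ ($R{\left(b,N \right)} = \left(N + b\right) - \left(b + \sqrt{N + b}\right)^{2} = N + b - \left(b + \sqrt{N + b}\right)^{2}$)
$\sqrt{R{\left(-102,140 \right)} + 29875} = \sqrt{\left(140 - 102 - \left(-102 + \sqrt{140 - 102}\right)^{2}\right) + 29875} = \sqrt{\left(140 - 102 - \left(-102 + \sqrt{38}\right)^{2}\right) + 29875} = \sqrt{\left(38 - \left(-102 + \sqrt{38}\right)^{2}\right) + 29875} = \sqrt{29913 - \left(-102 + \sqrt{38}\right)^{2}}$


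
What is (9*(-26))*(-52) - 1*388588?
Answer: -376420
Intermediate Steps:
(9*(-26))*(-52) - 1*388588 = -234*(-52) - 388588 = 12168 - 388588 = -376420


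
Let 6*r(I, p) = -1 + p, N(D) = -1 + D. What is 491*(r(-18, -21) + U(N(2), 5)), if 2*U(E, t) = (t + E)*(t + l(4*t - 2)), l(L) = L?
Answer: 96236/3 ≈ 32079.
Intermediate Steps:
r(I, p) = -⅙ + p/6 (r(I, p) = (-1 + p)/6 = -⅙ + p/6)
U(E, t) = (-2 + 5*t)*(E + t)/2 (U(E, t) = ((t + E)*(t + (4*t - 2)))/2 = ((E + t)*(t + (-2 + 4*t)))/2 = ((E + t)*(-2 + 5*t))/2 = ((-2 + 5*t)*(E + t))/2 = (-2 + 5*t)*(E + t)/2)
491*(r(-18, -21) + U(N(2), 5)) = 491*((-⅙ + (⅙)*(-21)) + (-(-1 + 2) - 1*5 + (5/2)*5² + (5/2)*(-1 + 2)*5)) = 491*((-⅙ - 7/2) + (-1*1 - 5 + (5/2)*25 + (5/2)*1*5)) = 491*(-11/3 + (-1 - 5 + 125/2 + 25/2)) = 491*(-11/3 + 69) = 491*(196/3) = 96236/3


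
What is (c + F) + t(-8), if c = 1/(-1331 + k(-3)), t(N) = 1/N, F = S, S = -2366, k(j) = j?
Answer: -12625647/5336 ≈ -2366.1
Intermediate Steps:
F = -2366
c = -1/1334 (c = 1/(-1331 - 3) = 1/(-1334) = -1/1334 ≈ -0.00074963)
(c + F) + t(-8) = (-1/1334 - 2366) + 1/(-8) = -3156245/1334 - 1/8 = -12625647/5336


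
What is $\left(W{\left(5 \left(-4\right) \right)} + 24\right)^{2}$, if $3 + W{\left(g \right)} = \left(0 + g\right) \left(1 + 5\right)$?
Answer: $9801$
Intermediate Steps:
$W{\left(g \right)} = -3 + 6 g$ ($W{\left(g \right)} = -3 + \left(0 + g\right) \left(1 + 5\right) = -3 + g 6 = -3 + 6 g$)
$\left(W{\left(5 \left(-4\right) \right)} + 24\right)^{2} = \left(\left(-3 + 6 \cdot 5 \left(-4\right)\right) + 24\right)^{2} = \left(\left(-3 + 6 \left(-20\right)\right) + 24\right)^{2} = \left(\left(-3 - 120\right) + 24\right)^{2} = \left(-123 + 24\right)^{2} = \left(-99\right)^{2} = 9801$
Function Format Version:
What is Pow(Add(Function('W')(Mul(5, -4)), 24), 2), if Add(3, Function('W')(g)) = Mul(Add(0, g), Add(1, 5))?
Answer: 9801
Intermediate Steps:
Function('W')(g) = Add(-3, Mul(6, g)) (Function('W')(g) = Add(-3, Mul(Add(0, g), Add(1, 5))) = Add(-3, Mul(g, 6)) = Add(-3, Mul(6, g)))
Pow(Add(Function('W')(Mul(5, -4)), 24), 2) = Pow(Add(Add(-3, Mul(6, Mul(5, -4))), 24), 2) = Pow(Add(Add(-3, Mul(6, -20)), 24), 2) = Pow(Add(Add(-3, -120), 24), 2) = Pow(Add(-123, 24), 2) = Pow(-99, 2) = 9801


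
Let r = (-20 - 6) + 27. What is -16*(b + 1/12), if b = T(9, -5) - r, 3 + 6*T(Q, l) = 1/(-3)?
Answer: 212/9 ≈ 23.556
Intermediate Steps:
T(Q, l) = -5/9 (T(Q, l) = -½ + (⅙)/(-3) = -½ + (⅙)*(-⅓) = -½ - 1/18 = -5/9)
r = 1 (r = -26 + 27 = 1)
b = -14/9 (b = -5/9 - 1*1 = -5/9 - 1 = -14/9 ≈ -1.5556)
-16*(b + 1/12) = -16*(-14/9 + 1/12) = -16*(-53/36) = 212/9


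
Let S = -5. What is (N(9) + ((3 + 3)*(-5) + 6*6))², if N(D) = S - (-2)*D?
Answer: 361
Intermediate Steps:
N(D) = -5 + 2*D (N(D) = -5 - (-2)*D = -5 + 2*D)
(N(9) + ((3 + 3)*(-5) + 6*6))² = ((-5 + 2*9) + ((3 + 3)*(-5) + 6*6))² = ((-5 + 18) + (6*(-5) + 36))² = (13 + (-30 + 36))² = (13 + 6)² = 19² = 361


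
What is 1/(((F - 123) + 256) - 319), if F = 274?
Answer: 1/88 ≈ 0.011364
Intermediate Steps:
1/(((F - 123) + 256) - 319) = 1/(((274 - 123) + 256) - 319) = 1/((151 + 256) - 319) = 1/(407 - 319) = 1/88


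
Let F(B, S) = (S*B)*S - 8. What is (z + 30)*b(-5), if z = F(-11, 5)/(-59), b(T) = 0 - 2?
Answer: -4106/59 ≈ -69.593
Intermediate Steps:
b(T) = -2
F(B, S) = -8 + B*S**2 (F(B, S) = (B*S)*S - 8 = B*S**2 - 8 = -8 + B*S**2)
z = 283/59 (z = (-8 - 11*5**2)/(-59) = (-8 - 11*25)*(-1/59) = (-8 - 275)*(-1/59) = -283*(-1/59) = 283/59 ≈ 4.7966)
(z + 30)*b(-5) = (283/59 + 30)*(-2) = (2053/59)*(-2) = -4106/59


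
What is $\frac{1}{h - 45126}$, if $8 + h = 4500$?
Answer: $- \frac{1}{40634} \approx -2.461 \cdot 10^{-5}$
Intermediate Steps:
$h = 4492$ ($h = -8 + 4500 = 4492$)
$\frac{1}{h - 45126} = \frac{1}{4492 - 45126} = \frac{1}{-40634} = - \frac{1}{40634}$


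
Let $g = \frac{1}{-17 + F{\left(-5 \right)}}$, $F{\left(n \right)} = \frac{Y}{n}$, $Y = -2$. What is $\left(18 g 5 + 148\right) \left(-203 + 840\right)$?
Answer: $\frac{7538258}{83} \approx 90822.0$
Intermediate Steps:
$F{\left(n \right)} = - \frac{2}{n}$
$g = - \frac{5}{83}$ ($g = \frac{1}{-17 - \frac{2}{-5}} = \frac{1}{-17 - - \frac{2}{5}} = \frac{1}{-17 + \frac{2}{5}} = \frac{1}{- \frac{83}{5}} = - \frac{5}{83} \approx -0.060241$)
$\left(18 g 5 + 148\right) \left(-203 + 840\right) = \left(18 \left(- \frac{5}{83}\right) 5 + 148\right) \left(-203 + 840\right) = \left(\left(- \frac{90}{83}\right) 5 + 148\right) 637 = \left(- \frac{450}{83} + 148\right) 637 = \frac{11834}{83} \cdot 637 = \frac{7538258}{83}$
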